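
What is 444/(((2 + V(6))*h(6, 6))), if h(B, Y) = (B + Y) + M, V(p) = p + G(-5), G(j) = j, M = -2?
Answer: 74/5 ≈ 14.800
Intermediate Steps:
V(p) = -5 + p (V(p) = p - 5 = -5 + p)
h(B, Y) = -2 + B + Y (h(B, Y) = (B + Y) - 2 = -2 + B + Y)
444/(((2 + V(6))*h(6, 6))) = 444/(((2 + (-5 + 6))*(-2 + 6 + 6))) = 444/(((2 + 1)*10)) = 444/((3*10)) = 444/30 = 444*(1/30) = 74/5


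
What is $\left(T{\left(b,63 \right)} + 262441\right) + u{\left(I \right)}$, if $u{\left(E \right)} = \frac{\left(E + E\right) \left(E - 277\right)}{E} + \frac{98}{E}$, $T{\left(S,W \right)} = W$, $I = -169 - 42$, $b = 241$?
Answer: $\frac{55182310}{211} \approx 2.6153 \cdot 10^{5}$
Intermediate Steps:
$I = -211$ ($I = -169 - 42 = -211$)
$u{\left(E \right)} = -554 + 2 E + \frac{98}{E}$ ($u{\left(E \right)} = \frac{2 E \left(-277 + E\right)}{E} + \frac{98}{E} = \left(-554 + 2 E\right) + \frac{98}{E} = -554 + 2 E + \frac{98}{E}$)
$\left(T{\left(b,63 \right)} + 262441\right) + u{\left(I \right)} = \left(63 + 262441\right) + \left(-554 + 2 \left(-211\right) + \frac{98}{-211}\right) = 262504 - \frac{206034}{211} = \frac{55182310}{211}$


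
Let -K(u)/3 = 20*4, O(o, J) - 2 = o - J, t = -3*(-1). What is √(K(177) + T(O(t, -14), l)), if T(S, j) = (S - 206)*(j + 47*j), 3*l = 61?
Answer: 4*I*√11422 ≈ 427.5*I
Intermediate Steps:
l = 61/3 (l = (⅓)*61 = 61/3 ≈ 20.333)
t = 3
O(o, J) = 2 + o - J (O(o, J) = 2 + (o - J) = 2 + o - J)
K(u) = -240 (K(u) = -60*4 = -3*80 = -240)
T(S, j) = 48*j*(-206 + S) (T(S, j) = (-206 + S)*(48*j) = 48*j*(-206 + S))
√(K(177) + T(O(t, -14), l)) = √(-240 + 48*(61/3)*(-206 + (2 + 3 - 1*(-14)))) = √(-240 + 48*(61/3)*(-206 + (2 + 3 + 14))) = √(-240 + 48*(61/3)*(-206 + 19)) = √(-240 + 48*(61/3)*(-187)) = √(-240 - 182512) = √(-182752) = 4*I*√11422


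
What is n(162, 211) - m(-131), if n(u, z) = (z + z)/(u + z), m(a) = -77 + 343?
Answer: -98796/373 ≈ -264.87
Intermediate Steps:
m(a) = 266
n(u, z) = 2*z/(u + z) (n(u, z) = (2*z)/(u + z) = 2*z/(u + z))
n(162, 211) - m(-131) = 2*211/(162 + 211) - 1*266 = 2*211/373 - 266 = 2*211*(1/373) - 266 = 422/373 - 266 = -98796/373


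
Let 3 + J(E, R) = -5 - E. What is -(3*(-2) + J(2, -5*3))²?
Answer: -256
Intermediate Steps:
J(E, R) = -8 - E (J(E, R) = -3 + (-5 - E) = -8 - E)
-(3*(-2) + J(2, -5*3))² = -(3*(-2) + (-8 - 1*2))² = -(-6 + (-8 - 2))² = -(-6 - 10)² = -1*(-16)² = -1*256 = -256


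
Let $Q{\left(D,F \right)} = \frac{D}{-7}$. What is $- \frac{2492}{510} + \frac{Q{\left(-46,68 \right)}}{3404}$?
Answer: $- \frac{645173}{132090} \approx -4.8843$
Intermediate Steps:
$Q{\left(D,F \right)} = - \frac{D}{7}$ ($Q{\left(D,F \right)} = D \left(- \frac{1}{7}\right) = - \frac{D}{7}$)
$- \frac{2492}{510} + \frac{Q{\left(-46,68 \right)}}{3404} = - \frac{2492}{510} + \frac{\left(- \frac{1}{7}\right) \left(-46\right)}{3404} = \left(-2492\right) \frac{1}{510} + \frac{46}{7} \cdot \frac{1}{3404} = - \frac{1246}{255} + \frac{1}{518} = - \frac{645173}{132090}$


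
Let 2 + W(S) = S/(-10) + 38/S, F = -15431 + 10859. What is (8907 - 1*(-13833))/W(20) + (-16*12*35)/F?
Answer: -28875880/2667 ≈ -10827.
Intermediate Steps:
F = -4572
W(S) = -2 + 38/S - S/10 (W(S) = -2 + (S/(-10) + 38/S) = -2 + (S*(-⅒) + 38/S) = -2 + (-S/10 + 38/S) = -2 + (38/S - S/10) = -2 + 38/S - S/10)
(8907 - 1*(-13833))/W(20) + (-16*12*35)/F = (8907 - 1*(-13833))/(-2 + 38/20 - ⅒*20) + (-16*12*35)/(-4572) = (8907 + 13833)/(-2 + 38*(1/20) - 2) - 192*35*(-1/4572) = 22740/(-2 + 19/10 - 2) - 6720*(-1/4572) = 22740/(-21/10) + 560/381 = 22740*(-10/21) + 560/381 = -75800/7 + 560/381 = -28875880/2667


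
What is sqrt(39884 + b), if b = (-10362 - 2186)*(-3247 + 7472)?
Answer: 26*I*sqrt(78366) ≈ 7278.4*I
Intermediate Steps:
b = -53015300 (b = -12548*4225 = -53015300)
sqrt(39884 + b) = sqrt(39884 - 53015300) = sqrt(-52975416) = 26*I*sqrt(78366)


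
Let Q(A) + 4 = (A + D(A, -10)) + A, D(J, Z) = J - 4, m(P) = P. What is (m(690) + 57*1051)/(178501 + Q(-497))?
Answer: 60597/177002 ≈ 0.34235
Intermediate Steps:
D(J, Z) = -4 + J
Q(A) = -8 + 3*A (Q(A) = -4 + ((A + (-4 + A)) + A) = -4 + ((-4 + 2*A) + A) = -4 + (-4 + 3*A) = -8 + 3*A)
(m(690) + 57*1051)/(178501 + Q(-497)) = (690 + 57*1051)/(178501 + (-8 + 3*(-497))) = (690 + 59907)/(178501 + (-8 - 1491)) = 60597/(178501 - 1499) = 60597/177002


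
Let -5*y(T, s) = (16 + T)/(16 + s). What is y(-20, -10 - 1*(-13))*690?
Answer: 552/19 ≈ 29.053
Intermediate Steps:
y(T, s) = -(16 + T)/(5*(16 + s))
y(-20, -10 - 1*(-13))*690 = ((-16 - 1*(-20))/(5*(16 + (-10 - 1*(-13)))))*690 = ((-16 + 20)/(5*(16 + (-10 + 13))))*690 = ((⅕)*4/(16 + 3))*690 = ((⅕)*4/19)*690 = ((⅕)*(1/19)*4)*690 = (4/95)*690 = 552/19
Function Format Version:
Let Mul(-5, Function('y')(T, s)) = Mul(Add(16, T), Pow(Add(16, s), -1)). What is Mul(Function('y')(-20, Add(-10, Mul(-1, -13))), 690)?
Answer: Rational(552, 19) ≈ 29.053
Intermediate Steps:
Function('y')(T, s) = Mul(Rational(-1, 5), Pow(Add(16, s), -1), Add(16, T)) (Function('y')(T, s) = Mul(Rational(-1, 5), Mul(Add(16, T), Pow(Add(16, s), -1))) = Mul(Rational(-1, 5), Mul(Pow(Add(16, s), -1), Add(16, T))) = Mul(Rational(-1, 5), Pow(Add(16, s), -1), Add(16, T)))
Mul(Function('y')(-20, Add(-10, Mul(-1, -13))), 690) = Mul(Mul(Rational(1, 5), Pow(Add(16, Add(-10, Mul(-1, -13))), -1), Add(-16, Mul(-1, -20))), 690) = Mul(Mul(Rational(1, 5), Pow(Add(16, Add(-10, 13)), -1), Add(-16, 20)), 690) = Mul(Mul(Rational(1, 5), Pow(Add(16, 3), -1), 4), 690) = Mul(Mul(Rational(1, 5), Pow(19, -1), 4), 690) = Mul(Mul(Rational(1, 5), Rational(1, 19), 4), 690) = Mul(Rational(4, 95), 690) = Rational(552, 19)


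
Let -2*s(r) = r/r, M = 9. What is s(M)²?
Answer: ¼ ≈ 0.25000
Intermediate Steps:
s(r) = -½ (s(r) = -r/(2*r) = -½*1 = -½)
s(M)² = (-½)² = ¼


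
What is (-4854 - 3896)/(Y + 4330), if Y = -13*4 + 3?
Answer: -8750/4281 ≈ -2.0439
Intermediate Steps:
Y = -49 (Y = -52 + 3 = -49)
(-4854 - 3896)/(Y + 4330) = (-4854 - 3896)/(-49 + 4330) = -8750/4281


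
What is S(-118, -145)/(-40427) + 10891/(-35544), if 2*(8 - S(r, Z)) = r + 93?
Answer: -441019109/1436937288 ≈ -0.30692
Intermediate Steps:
S(r, Z) = -77/2 - r/2 (S(r, Z) = 8 - (r + 93)/2 = 8 - (93 + r)/2 = 8 + (-93/2 - r/2) = -77/2 - r/2)
S(-118, -145)/(-40427) + 10891/(-35544) = (-77/2 - ½*(-118))/(-40427) + 10891/(-35544) = (-77/2 + 59)*(-1/40427) + 10891*(-1/35544) = (41/2)*(-1/40427) - 10891/35544 = -41/80854 - 10891/35544 = -441019109/1436937288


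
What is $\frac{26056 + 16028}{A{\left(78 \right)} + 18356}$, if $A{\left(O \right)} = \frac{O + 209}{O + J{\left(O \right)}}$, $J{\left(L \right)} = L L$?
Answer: $\frac{259321608}{113109959} \approx 2.2927$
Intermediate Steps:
$J{\left(L \right)} = L^{2}$
$A{\left(O \right)} = \frac{209 + O}{O + O^{2}}$ ($A{\left(O \right)} = \frac{O + 209}{O + O^{2}} = \frac{209 + O}{O + O^{2}}$)
$\frac{26056 + 16028}{A{\left(78 \right)} + 18356} = \frac{26056 + 16028}{\frac{209 + 78}{78 \left(1 + 78\right)} + 18356} = \frac{42084}{\frac{1}{78} \cdot \frac{1}{79} \cdot 287 + 18356} = \frac{42084}{\frac{287}{6162} + 18356} = \frac{42084}{\frac{113109959}{6162}} = 42084 \cdot \frac{6162}{113109959} = \frac{259321608}{113109959}$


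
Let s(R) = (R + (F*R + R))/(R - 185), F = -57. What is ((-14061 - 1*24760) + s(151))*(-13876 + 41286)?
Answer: -17975601345/17 ≈ -1.0574e+9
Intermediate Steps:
s(R) = -55*R/(-185 + R) (s(R) = (R + (-57*R + R))/(R - 185) = (R - 56*R)/(-185 + R) = (-55*R)/(-185 + R) = -55*R/(-185 + R))
((-14061 - 1*24760) + s(151))*(-13876 + 41286) = ((-14061 - 1*24760) - 55*151/(-185 + 151))*(-13876 + 41286) = ((-14061 - 24760) - 55*151/(-34))*27410 = (-38821 - 55*151*(-1/34))*27410 = (-38821 + 8305/34)*27410 = -1311609/34*27410 = -17975601345/17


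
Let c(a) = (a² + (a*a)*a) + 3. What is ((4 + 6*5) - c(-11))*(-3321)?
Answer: -4121361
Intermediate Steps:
c(a) = 3 + a² + a³ (c(a) = (a² + a²*a) + 3 = (a² + a³) + 3 = 3 + a² + a³)
((4 + 6*5) - c(-11))*(-3321) = ((4 + 6*5) - (3 + (-11)² + (-11)³))*(-3321) = ((4 + 30) - (3 + 121 - 1331))*(-3321) = (34 - 1*(-1207))*(-3321) = (34 + 1207)*(-3321) = 1241*(-3321) = -4121361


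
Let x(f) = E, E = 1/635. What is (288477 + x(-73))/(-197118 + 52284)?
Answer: -91591448/45984795 ≈ -1.9918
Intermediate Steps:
E = 1/635 ≈ 0.0015748
x(f) = 1/635
(288477 + x(-73))/(-197118 + 52284) = (288477 + 1/635)/(-197118 + 52284) = (183182896/635)/(-144834) = (183182896/635)*(-1/144834) = -91591448/45984795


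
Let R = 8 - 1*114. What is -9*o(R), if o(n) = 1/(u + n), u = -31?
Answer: 9/137 ≈ 0.065693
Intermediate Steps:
R = -106 (R = 8 - 114 = -106)
o(n) = 1/(-31 + n)
-9*o(R) = -9/(-31 - 106) = -9/(-137) = -9*(-1/137) = 9/137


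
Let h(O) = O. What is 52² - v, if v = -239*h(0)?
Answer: 2704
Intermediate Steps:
v = 0 (v = -239*0 = 0)
52² - v = 52² - 1*0 = 2704 + 0 = 2704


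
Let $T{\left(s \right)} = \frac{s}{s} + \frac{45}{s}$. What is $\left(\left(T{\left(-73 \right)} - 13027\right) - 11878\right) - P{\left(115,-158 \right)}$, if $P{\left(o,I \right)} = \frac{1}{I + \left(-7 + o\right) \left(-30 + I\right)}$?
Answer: $- \frac{37200673021}{1493726} \approx -24905.0$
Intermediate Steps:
$T{\left(s \right)} = 1 + \frac{45}{s}$
$P{\left(o,I \right)} = \frac{1}{I + \left(-30 + I\right) \left(-7 + o\right)}$
$\left(\left(T{\left(-73 \right)} - 13027\right) - 11878\right) - P{\left(115,-158 \right)} = \left(\left(\frac{45 - 73}{-73} - 13027\right) - 11878\right) - \frac{1}{210 - 3450 - -948 - 18170} = \left(\left(\left(- \frac{1}{73}\right) \left(-28\right) - 13027\right) - 11878\right) - \frac{1}{210 - 3450 + 948 - 18170} = \left(\left(\frac{28}{73} - 13027\right) - 11878\right) - \frac{1}{-20462} = \left(- \frac{950943}{73} - 11878\right) - - \frac{1}{20462} = - \frac{1818037}{73} + \frac{1}{20462} = - \frac{37200673021}{1493726}$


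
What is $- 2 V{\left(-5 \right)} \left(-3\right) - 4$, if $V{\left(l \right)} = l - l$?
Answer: $-4$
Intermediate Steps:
$V{\left(l \right)} = 0$
$- 2 V{\left(-5 \right)} \left(-3\right) - 4 = \left(-2\right) 0 \left(-3\right) - 4 = 0 \left(-3\right) - 4 = 0 - 4 = -4$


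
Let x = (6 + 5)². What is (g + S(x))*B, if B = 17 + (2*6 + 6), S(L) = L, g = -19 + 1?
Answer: 3605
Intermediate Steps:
x = 121 (x = 11² = 121)
g = -18
B = 35 (B = 17 + (12 + 6) = 17 + 18 = 35)
(g + S(x))*B = (-18 + 121)*35 = 103*35 = 3605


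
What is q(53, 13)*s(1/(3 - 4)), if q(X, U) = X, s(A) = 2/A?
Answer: -106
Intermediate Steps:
q(53, 13)*s(1/(3 - 4)) = 53*(2/(1/(3 - 4))) = 53*(2/(1/(-1))) = 53*(2/(-1)) = 53*(2*(-1)) = 53*(-2) = -106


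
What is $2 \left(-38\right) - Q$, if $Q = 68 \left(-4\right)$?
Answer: $196$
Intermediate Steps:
$Q = -272$
$2 \left(-38\right) - Q = 2 \left(-38\right) - -272 = -76 + 272 = 196$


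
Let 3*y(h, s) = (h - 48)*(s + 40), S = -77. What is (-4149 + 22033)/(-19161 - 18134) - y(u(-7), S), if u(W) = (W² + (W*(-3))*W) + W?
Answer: -70393549/37295 ≈ -1887.5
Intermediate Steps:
u(W) = W - 2*W² (u(W) = (W² + (-3*W)*W) + W = (W² - 3*W²) + W = -2*W² + W = W - 2*W²)
y(h, s) = (-48 + h)*(40 + s)/3 (y(h, s) = ((h - 48)*(s + 40))/3 = ((-48 + h)*(40 + s))/3 = (-48 + h)*(40 + s)/3)
(-4149 + 22033)/(-19161 - 18134) - y(u(-7), S) = (-4149 + 22033)/(-19161 - 18134) - (-640 - 16*(-77) + 40*(-7*(1 - 2*(-7)))/3 + (⅓)*(-7*(1 - 2*(-7)))*(-77)) = 17884/(-37295) - (-640 + 1232 + 40*(-7*(1 + 14))/3 + (⅓)*(-7*(1 + 14))*(-77)) = 17884*(-1/37295) - (-640 + 1232 + 40*(-7*15)/3 + (⅓)*(-7*15)*(-77)) = -17884/37295 - (-640 + 1232 + (40/3)*(-105) + (⅓)*(-105)*(-77)) = -17884/37295 - (-640 + 1232 - 1400 + 2695) = -17884/37295 - 1*1887 = -17884/37295 - 1887 = -70393549/37295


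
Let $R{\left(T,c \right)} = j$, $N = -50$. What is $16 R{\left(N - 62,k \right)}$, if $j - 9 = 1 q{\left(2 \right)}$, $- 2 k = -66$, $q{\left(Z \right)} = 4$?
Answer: $208$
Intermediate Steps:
$k = 33$ ($k = \left(- \frac{1}{2}\right) \left(-66\right) = 33$)
$j = 13$ ($j = 9 + 1 \cdot 4 = 9 + 4 = 13$)
$R{\left(T,c \right)} = 13$
$16 R{\left(N - 62,k \right)} = 16 \cdot 13 = 208$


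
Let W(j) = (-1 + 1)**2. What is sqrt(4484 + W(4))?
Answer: 2*sqrt(1121) ≈ 66.963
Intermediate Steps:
W(j) = 0 (W(j) = 0**2 = 0)
sqrt(4484 + W(4)) = sqrt(4484 + 0) = sqrt(4484) = 2*sqrt(1121)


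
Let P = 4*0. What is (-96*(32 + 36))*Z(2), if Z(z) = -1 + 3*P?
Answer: 6528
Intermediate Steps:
P = 0
Z(z) = -1 (Z(z) = -1 + 3*0 = -1 + 0 = -1)
(-96*(32 + 36))*Z(2) = -96*(32 + 36)*(-1) = -96*68*(-1) = -6528*(-1) = 6528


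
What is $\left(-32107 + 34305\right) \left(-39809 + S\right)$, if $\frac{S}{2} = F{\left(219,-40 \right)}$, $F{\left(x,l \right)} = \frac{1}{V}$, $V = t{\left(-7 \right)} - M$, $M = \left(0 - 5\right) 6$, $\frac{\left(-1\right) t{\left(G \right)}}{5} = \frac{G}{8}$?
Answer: $- \frac{24062514882}{275} \approx -8.75 \cdot 10^{7}$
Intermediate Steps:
$t{\left(G \right)} = - \frac{5 G}{8}$ ($t{\left(G \right)} = - 5 \frac{G}{8} = - \frac{5 G}{8}$)
$M = -30$ ($M = \left(-5\right) 6 = -30$)
$V = \frac{275}{8}$ ($V = \left(- \frac{5}{8}\right) \left(-7\right) - -30 = \frac{35}{8} + 30 = \frac{275}{8} \approx 34.375$)
$F{\left(x,l \right)} = \frac{8}{275}$ ($F{\left(x,l \right)} = \frac{1}{\frac{275}{8}} = \frac{8}{275}$)
$S = \frac{16}{275}$ ($S = 2 \cdot \frac{8}{275} = \frac{16}{275} \approx 0.058182$)
$\left(-32107 + 34305\right) \left(-39809 + S\right) = \left(-32107 + 34305\right) \left(-39809 + \frac{16}{275}\right) = 2198 \left(- \frac{10947459}{275}\right) = - \frac{24062514882}{275}$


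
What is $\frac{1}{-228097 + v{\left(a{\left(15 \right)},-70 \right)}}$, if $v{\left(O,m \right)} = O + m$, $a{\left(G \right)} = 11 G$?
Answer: $- \frac{1}{228002} \approx -4.3859 \cdot 10^{-6}$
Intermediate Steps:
$\frac{1}{-228097 + v{\left(a{\left(15 \right)},-70 \right)}} = \frac{1}{-228097 + \left(11 \cdot 15 - 70\right)} = \frac{1}{-228097 + \left(165 - 70\right)} = \frac{1}{-228097 + 95} = \frac{1}{-228002} = - \frac{1}{228002}$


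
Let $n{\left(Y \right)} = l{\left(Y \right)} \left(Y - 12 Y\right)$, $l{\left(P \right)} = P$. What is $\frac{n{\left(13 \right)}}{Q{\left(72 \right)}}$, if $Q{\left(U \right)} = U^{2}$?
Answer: $- \frac{1859}{5184} \approx -0.3586$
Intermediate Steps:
$n{\left(Y \right)} = - 11 Y^{2}$ ($n{\left(Y \right)} = Y \left(Y - 12 Y\right) = Y \left(- 11 Y\right) = - 11 Y^{2}$)
$\frac{n{\left(13 \right)}}{Q{\left(72 \right)}} = \frac{\left(-11\right) 13^{2}}{72^{2}} = \frac{\left(-11\right) 169}{5184} = \left(-1859\right) \frac{1}{5184} = - \frac{1859}{5184}$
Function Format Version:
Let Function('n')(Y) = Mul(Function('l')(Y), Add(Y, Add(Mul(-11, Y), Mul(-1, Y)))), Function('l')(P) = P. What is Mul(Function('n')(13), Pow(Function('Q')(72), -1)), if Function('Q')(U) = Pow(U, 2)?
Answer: Rational(-1859, 5184) ≈ -0.35860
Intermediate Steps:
Function('n')(Y) = Mul(-11, Pow(Y, 2)) (Function('n')(Y) = Mul(Y, Add(Y, Add(Mul(-11, Y), Mul(-1, Y)))) = Mul(Y, Add(Y, Mul(-12, Y))) = Mul(Y, Mul(-11, Y)) = Mul(-11, Pow(Y, 2)))
Mul(Function('n')(13), Pow(Function('Q')(72), -1)) = Mul(Mul(-11, Pow(13, 2)), Pow(Pow(72, 2), -1)) = Mul(Mul(-11, 169), Pow(5184, -1)) = Mul(-1859, Rational(1, 5184)) = Rational(-1859, 5184)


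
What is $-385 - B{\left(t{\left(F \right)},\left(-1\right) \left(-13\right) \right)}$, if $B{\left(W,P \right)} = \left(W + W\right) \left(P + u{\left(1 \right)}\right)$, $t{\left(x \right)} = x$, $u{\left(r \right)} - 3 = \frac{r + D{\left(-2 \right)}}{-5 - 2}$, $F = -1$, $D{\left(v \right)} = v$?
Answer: $- \frac{2469}{7} \approx -352.71$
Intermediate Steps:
$u{\left(r \right)} = \frac{23}{7} - \frac{r}{7}$ ($u{\left(r \right)} = 3 + \frac{r - 2}{-5 - 2} = 3 + \frac{-2 + r}{-7} = 3 + \left(-2 + r\right) \left(- \frac{1}{7}\right) = 3 - \left(- \frac{2}{7} + \frac{r}{7}\right) = \frac{23}{7} - \frac{r}{7}$)
$B{\left(W,P \right)} = 2 W \left(\frac{22}{7} + P\right)$ ($B{\left(W,P \right)} = \left(W + W\right) \left(P + \left(\frac{23}{7} - \frac{1}{7}\right)\right) = 2 W \left(P + \left(\frac{23}{7} - \frac{1}{7}\right)\right) = 2 W \left(P + \frac{22}{7}\right) = 2 W \left(\frac{22}{7} + P\right)$)
$-385 - B{\left(t{\left(F \right)},\left(-1\right) \left(-13\right) \right)} = -385 - \frac{2}{7} \left(-1\right) \left(22 + 7 \left(\left(-1\right) \left(-13\right)\right)\right) = -385 - \frac{2}{7} \left(-1\right) \left(22 + 7 \cdot 13\right) = -385 - \frac{2}{7} \left(-1\right) \left(22 + 91\right) = -385 - \frac{2}{7} \left(-1\right) 113 = -385 - - \frac{226}{7} = -385 + \frac{226}{7} = - \frac{2469}{7}$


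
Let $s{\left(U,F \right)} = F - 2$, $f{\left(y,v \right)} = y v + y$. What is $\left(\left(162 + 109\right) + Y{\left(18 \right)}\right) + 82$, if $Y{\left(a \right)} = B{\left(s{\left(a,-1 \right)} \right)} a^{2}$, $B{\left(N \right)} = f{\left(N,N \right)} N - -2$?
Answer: $-4831$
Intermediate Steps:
$f{\left(y,v \right)} = y + v y$ ($f{\left(y,v \right)} = v y + y = y + v y$)
$s{\left(U,F \right)} = -2 + F$ ($s{\left(U,F \right)} = F - 2 = -2 + F$)
$B{\left(N \right)} = 2 + N^{2} \left(1 + N\right)$ ($B{\left(N \right)} = N \left(1 + N\right) N - -2 = N^{2} \left(1 + N\right) + 2 = 2 + N^{2} \left(1 + N\right)$)
$Y{\left(a \right)} = - 16 a^{2}$ ($Y{\left(a \right)} = \left(2 + \left(-2 - 1\right)^{2} \left(1 - 3\right)\right) a^{2} = \left(2 + \left(-3\right)^{2} \left(1 - 3\right)\right) a^{2} = \left(2 + 9 \left(-2\right)\right) a^{2} = \left(2 - 18\right) a^{2} = - 16 a^{2}$)
$\left(\left(162 + 109\right) + Y{\left(18 \right)}\right) + 82 = \left(\left(162 + 109\right) - 16 \cdot 18^{2}\right) + 82 = \left(271 - 5184\right) + 82 = -4913 + 82 = -4831$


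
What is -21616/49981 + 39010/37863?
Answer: 1131312202/1892430603 ≈ 0.59781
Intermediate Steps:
-21616/49981 + 39010/37863 = 1131312202/1892430603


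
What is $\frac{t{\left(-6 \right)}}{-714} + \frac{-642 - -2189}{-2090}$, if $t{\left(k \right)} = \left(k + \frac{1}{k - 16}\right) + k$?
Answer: $- \frac{1079383}{1492260} \approx -0.72332$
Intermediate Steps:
$t{\left(k \right)} = \frac{1}{-16 + k} + 2 k$ ($t{\left(k \right)} = \left(k + \frac{1}{-16 + k}\right) + k = \frac{1}{-16 + k} + 2 k$)
$\frac{t{\left(-6 \right)}}{-714} + \frac{-642 - -2189}{-2090} = \frac{\frac{1}{-16 - 6} \left(1 - -192 + 2 \left(-6\right)^{2}\right)}{-714} + \frac{-642 - -2189}{-2090} = \frac{1 + 192 + 2 \cdot 36}{-22} \left(- \frac{1}{714}\right) + \left(-642 + 2189\right) \left(- \frac{1}{2090}\right) = - \frac{1 + 192 + 72}{22} \left(- \frac{1}{714}\right) + 1547 \left(- \frac{1}{2090}\right) = \left(- \frac{1}{22}\right) 265 \left(- \frac{1}{714}\right) - \frac{1547}{2090} = \left(- \frac{265}{22}\right) \left(- \frac{1}{714}\right) - \frac{1547}{2090} = \frac{265}{15708} - \frac{1547}{2090} = - \frac{1079383}{1492260}$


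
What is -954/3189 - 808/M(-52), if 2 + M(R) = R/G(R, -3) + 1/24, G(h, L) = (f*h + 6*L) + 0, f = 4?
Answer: 2327857182/4982281 ≈ 467.23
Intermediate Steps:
G(h, L) = 4*h + 6*L (G(h, L) = (4*h + 6*L) + 0 = 4*h + 6*L)
M(R) = -47/24 + R/(-18 + 4*R) (M(R) = -2 + (R/(4*R + 6*(-3)) + 1/24) = -2 + (R/(4*R - 18) + 1*(1/24)) = -2 + (R/(-18 + 4*R) + 1/24) = -2 + (1/24 + R/(-18 + 4*R)) = -47/24 + R/(-18 + 4*R))
-954/3189 - 808/M(-52) = -954/3189 - 808*24*(-9 + 2*(-52))/(423 - 82*(-52)) = -954*1/3189 - 808*24*(-9 - 104)/(423 + 4264) = -318/1063 - 808/((1/24)*4687/(-113)) = -318/1063 - 808/((1/24)*(-1/113)*4687) = -318/1063 - 808/(-4687/2712) = -318/1063 - 808*(-2712/4687) = -318/1063 + 2191296/4687 = 2327857182/4982281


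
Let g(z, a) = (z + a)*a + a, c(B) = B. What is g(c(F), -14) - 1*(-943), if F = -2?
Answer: 1153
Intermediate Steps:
g(z, a) = a + a*(a + z) (g(z, a) = (a + z)*a + a = a*(a + z) + a = a + a*(a + z))
g(c(F), -14) - 1*(-943) = -14*(1 - 14 - 2) - 1*(-943) = -14*(-15) + 943 = 210 + 943 = 1153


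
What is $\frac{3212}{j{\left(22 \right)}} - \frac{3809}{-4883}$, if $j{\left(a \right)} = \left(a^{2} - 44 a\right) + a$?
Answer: $- \frac{632929}{102543} \approx -6.1723$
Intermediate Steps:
$j{\left(a \right)} = a^{2} - 43 a$
$\frac{3212}{j{\left(22 \right)}} - \frac{3809}{-4883} = \frac{3212}{22 \left(-43 + 22\right)} - \frac{3809}{-4883} = \frac{3212}{22 \left(-21\right)} - - \frac{3809}{4883} = \frac{3212}{-462} + \frac{3809}{4883} = 3212 \left(- \frac{1}{462}\right) + \frac{3809}{4883} = - \frac{146}{21} + \frac{3809}{4883} = - \frac{632929}{102543}$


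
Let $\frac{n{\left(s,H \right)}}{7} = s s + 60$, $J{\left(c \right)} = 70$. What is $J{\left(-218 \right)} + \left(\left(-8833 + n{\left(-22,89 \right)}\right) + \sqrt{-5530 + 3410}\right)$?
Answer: $-4955 + 2 i \sqrt{530} \approx -4955.0 + 46.043 i$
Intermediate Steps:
$n{\left(s,H \right)} = 420 + 7 s^{2}$ ($n{\left(s,H \right)} = 7 \left(s s + 60\right) = 7 \left(s^{2} + 60\right) = 7 \left(60 + s^{2}\right) = 420 + 7 s^{2}$)
$J{\left(-218 \right)} + \left(\left(-8833 + n{\left(-22,89 \right)}\right) + \sqrt{-5530 + 3410}\right) = 70 + \left(\left(-8833 + \left(420 + 7 \left(-22\right)^{2}\right)\right) + \sqrt{-5530 + 3410}\right) = 70 + \left(\left(-8833 + \left(420 + 7 \cdot 484\right)\right) + \sqrt{-2120}\right) = 70 + \left(\left(-8833 + \left(420 + 3388\right)\right) + 2 i \sqrt{530}\right) = 70 + \left(\left(-8833 + 3808\right) + 2 i \sqrt{530}\right) = 70 - \left(5025 - 2 i \sqrt{530}\right) = -4955 + 2 i \sqrt{530}$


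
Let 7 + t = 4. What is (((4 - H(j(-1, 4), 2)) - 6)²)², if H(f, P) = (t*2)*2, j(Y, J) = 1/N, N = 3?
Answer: 10000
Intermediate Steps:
t = -3 (t = -7 + 4 = -3)
j(Y, J) = ⅓ (j(Y, J) = 1/3 = ⅓)
H(f, P) = -12 (H(f, P) = -3*2*2 = -6*2 = -12)
(((4 - H(j(-1, 4), 2)) - 6)²)² = (((4 - 1*(-12)) - 6)²)² = (((4 + 12) - 6)²)² = ((16 - 6)²)² = (10²)² = 100² = 10000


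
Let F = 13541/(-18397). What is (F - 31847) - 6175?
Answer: -699504275/18397 ≈ -38023.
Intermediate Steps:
F = -13541/18397 (F = 13541*(-1/18397) = -13541/18397 ≈ -0.73604)
(F - 31847) - 6175 = (-13541/18397 - 31847) - 6175 = -585902800/18397 - 6175 = -699504275/18397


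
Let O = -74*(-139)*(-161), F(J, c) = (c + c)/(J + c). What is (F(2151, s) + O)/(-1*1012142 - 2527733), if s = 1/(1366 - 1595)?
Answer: 81573182659/174366454775 ≈ 0.46783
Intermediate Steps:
s = -1/229 (s = 1/(-229) = -1/229 ≈ -0.0043668)
F(J, c) = 2*c/(J + c) (F(J, c) = (2*c)/(J + c) = 2*c/(J + c))
O = -1656046 (O = 10286*(-161) = -1656046)
(F(2151, s) + O)/(-1*1012142 - 2527733) = (2*(-1/229)/(2151 - 1/229) - 1656046)/(-1*1012142 - 2527733) = (2*(-1/229)/(492578/229) - 1656046)/(-1012142 - 2527733) = (2*(-1/229)*(229/492578) - 1656046)/(-3539875) = (-1/246289 - 1656046)*(-1/3539875) = -407865913295/246289*(-1/3539875) = 81573182659/174366454775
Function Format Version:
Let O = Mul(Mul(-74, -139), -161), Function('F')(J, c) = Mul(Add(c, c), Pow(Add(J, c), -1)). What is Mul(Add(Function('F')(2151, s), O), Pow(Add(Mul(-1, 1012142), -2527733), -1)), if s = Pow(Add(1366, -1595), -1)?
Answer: Rational(81573182659, 174366454775) ≈ 0.46783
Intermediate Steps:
s = Rational(-1, 229) (s = Pow(-229, -1) = Rational(-1, 229) ≈ -0.0043668)
Function('F')(J, c) = Mul(2, c, Pow(Add(J, c), -1)) (Function('F')(J, c) = Mul(Mul(2, c), Pow(Add(J, c), -1)) = Mul(2, c, Pow(Add(J, c), -1)))
O = -1656046 (O = Mul(10286, -161) = -1656046)
Mul(Add(Function('F')(2151, s), O), Pow(Add(Mul(-1, 1012142), -2527733), -1)) = Mul(Add(Mul(2, Rational(-1, 229), Pow(Add(2151, Rational(-1, 229)), -1)), -1656046), Pow(Add(Mul(-1, 1012142), -2527733), -1)) = Mul(Add(Mul(2, Rational(-1, 229), Pow(Rational(492578, 229), -1)), -1656046), Pow(Add(-1012142, -2527733), -1)) = Mul(Add(Mul(2, Rational(-1, 229), Rational(229, 492578)), -1656046), Pow(-3539875, -1)) = Mul(Add(Rational(-1, 246289), -1656046), Rational(-1, 3539875)) = Mul(Rational(-407865913295, 246289), Rational(-1, 3539875)) = Rational(81573182659, 174366454775)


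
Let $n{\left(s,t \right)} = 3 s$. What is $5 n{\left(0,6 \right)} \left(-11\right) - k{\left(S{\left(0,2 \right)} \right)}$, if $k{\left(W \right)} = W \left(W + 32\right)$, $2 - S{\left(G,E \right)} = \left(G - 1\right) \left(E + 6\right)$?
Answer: $-420$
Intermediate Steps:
$S{\left(G,E \right)} = 2 - \left(-1 + G\right) \left(6 + E\right)$ ($S{\left(G,E \right)} = 2 - \left(G - 1\right) \left(E + 6\right) = 2 - \left(-1 + G\right) \left(6 + E\right)$)
$k{\left(W \right)} = W \left(32 + W\right)$
$5 n{\left(0,6 \right)} \left(-11\right) - k{\left(S{\left(0,2 \right)} \right)} = 5 \cdot 3 \cdot 0 \left(-11\right) - \left(8 + 2 - 0 - 2 \cdot 0\right) \left(32 + \left(8 + 2 - 0 - 2 \cdot 0\right)\right) = 5 \cdot 0 \left(-11\right) - \left(8 + 2 + 0 + 0\right) \left(32 + \left(8 + 2 + 0 + 0\right)\right) = 0 \left(-11\right) - 10 \left(32 + 10\right) = 0 - 10 \cdot 42 = 0 - 420 = -420$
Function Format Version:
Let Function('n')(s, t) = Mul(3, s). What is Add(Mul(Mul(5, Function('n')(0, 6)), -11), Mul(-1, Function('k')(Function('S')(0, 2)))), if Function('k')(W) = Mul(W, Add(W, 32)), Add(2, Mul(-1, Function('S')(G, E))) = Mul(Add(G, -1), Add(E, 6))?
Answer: -420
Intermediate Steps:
Function('S')(G, E) = Add(2, Mul(-1, Add(-1, G), Add(6, E))) (Function('S')(G, E) = Add(2, Mul(-1, Mul(Add(G, -1), Add(E, 6)))) = Add(2, Mul(-1, Mul(Add(-1, G), Add(6, E)))) = Add(2, Mul(-1, Add(-1, G), Add(6, E))))
Function('k')(W) = Mul(W, Add(32, W))
Add(Mul(Mul(5, Function('n')(0, 6)), -11), Mul(-1, Function('k')(Function('S')(0, 2)))) = Add(Mul(Mul(5, Mul(3, 0)), -11), Mul(-1, Mul(Add(8, 2, Mul(-6, 0), Mul(-1, 2, 0)), Add(32, Add(8, 2, Mul(-6, 0), Mul(-1, 2, 0)))))) = Add(Mul(Mul(5, 0), -11), Mul(-1, Mul(Add(8, 2, 0, 0), Add(32, Add(8, 2, 0, 0))))) = Add(Mul(0, -11), Mul(-1, Mul(10, Add(32, 10)))) = Add(0, Mul(-1, Mul(10, 42))) = Add(0, Mul(-1, 420)) = Add(0, -420) = -420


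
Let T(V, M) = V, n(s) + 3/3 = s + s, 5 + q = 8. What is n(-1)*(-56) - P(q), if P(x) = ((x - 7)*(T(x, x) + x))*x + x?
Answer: 237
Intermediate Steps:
q = 3 (q = -5 + 8 = 3)
n(s) = -1 + 2*s (n(s) = -1 + (s + s) = -1 + 2*s)
P(x) = x + 2*x²*(-7 + x) (P(x) = ((x - 7)*(x + x))*x + x = ((-7 + x)*(2*x))*x + x = (2*x*(-7 + x))*x + x = 2*x²*(-7 + x) + x = x + 2*x²*(-7 + x))
n(-1)*(-56) - P(q) = (-1 + 2*(-1))*(-56) - 3*(1 - 14*3 + 2*3²) = (-1 - 2)*(-56) - 3*(1 - 42 + 2*9) = -3*(-56) - 3*(1 - 42 + 18) = 168 - 3*(-23) = 168 - 1*(-69) = 168 + 69 = 237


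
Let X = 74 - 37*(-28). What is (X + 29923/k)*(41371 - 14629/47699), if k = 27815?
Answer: 12197050343404220/265349537 ≈ 4.5966e+7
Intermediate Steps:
X = 1110 (X = 74 + 1036 = 1110)
(X + 29923/k)*(41371 - 14629/47699) = (1110 + 29923/27815)*(41371 - 14629/47699) = (30904573/27815)*(1973340700/47699) = 12197050343404220/265349537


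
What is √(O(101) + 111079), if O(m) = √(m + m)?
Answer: √(111079 + √202) ≈ 333.31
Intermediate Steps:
O(m) = √2*√m (O(m) = √(2*m) = √2*√m)
√(O(101) + 111079) = √(√2*√101 + 111079) = √(√202 + 111079) = √(111079 + √202)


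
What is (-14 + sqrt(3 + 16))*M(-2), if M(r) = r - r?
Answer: 0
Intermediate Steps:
M(r) = 0
(-14 + sqrt(3 + 16))*M(-2) = (-14 + sqrt(3 + 16))*0 = (-14 + sqrt(19))*0 = 0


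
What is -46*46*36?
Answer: -76176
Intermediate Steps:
-46*46*36 = -2116*36 = -76176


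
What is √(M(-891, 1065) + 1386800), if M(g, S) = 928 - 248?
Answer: 2*√346870 ≈ 1177.9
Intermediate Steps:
M(g, S) = 680
√(M(-891, 1065) + 1386800) = √(680 + 1386800) = √1387480 = 2*√346870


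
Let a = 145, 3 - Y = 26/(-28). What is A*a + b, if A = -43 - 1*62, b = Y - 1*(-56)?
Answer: -212311/14 ≈ -15165.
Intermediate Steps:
Y = 55/14 (Y = 3 - 26/(-28) = 3 - 26*(-1)/28 = 3 - 1*(-13/14) = 3 + 13/14 = 55/14 ≈ 3.9286)
b = 839/14 (b = 55/14 - 1*(-56) = 55/14 + 56 = 839/14 ≈ 59.929)
A = -105 (A = -43 - 62 = -105)
A*a + b = -105*145 + 839/14 = -15225 + 839/14 = -212311/14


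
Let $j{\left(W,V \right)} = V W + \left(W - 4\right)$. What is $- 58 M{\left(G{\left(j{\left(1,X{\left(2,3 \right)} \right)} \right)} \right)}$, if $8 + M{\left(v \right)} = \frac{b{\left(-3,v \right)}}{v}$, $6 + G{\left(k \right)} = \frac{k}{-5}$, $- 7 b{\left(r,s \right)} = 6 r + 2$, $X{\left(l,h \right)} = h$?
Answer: $\frac{10208}{21} \approx 486.1$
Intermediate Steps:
$j{\left(W,V \right)} = -4 + W + V W$ ($j{\left(W,V \right)} = V W + \left(W - 4\right) = V W + \left(-4 + W\right) = -4 + W + V W$)
$b{\left(r,s \right)} = - \frac{2}{7} - \frac{6 r}{7}$ ($b{\left(r,s \right)} = - \frac{6 r + 2}{7} = - \frac{2 + 6 r}{7} = - \frac{2}{7} - \frac{6 r}{7}$)
$G{\left(k \right)} = -6 - \frac{k}{5}$ ($G{\left(k \right)} = -6 + \frac{k}{-5} = -6 + k \left(- \frac{1}{5}\right) = -6 - \frac{k}{5}$)
$M{\left(v \right)} = -8 + \frac{16}{7 v}$ ($M{\left(v \right)} = -8 + \frac{- \frac{2}{7} - - \frac{18}{7}}{v} = -8 + \frac{- \frac{2}{7} + \frac{18}{7}}{v} = -8 + \frac{16}{7 v}$)
$- 58 M{\left(G{\left(j{\left(1,X{\left(2,3 \right)} \right)} \right)} \right)} = - 58 \left(-8 + \frac{16}{7 \left(-6 - \frac{-4 + 1 + 3 \cdot 1}{5}\right)}\right) = - 58 \left(-8 + \frac{16}{7 \left(-6 - \frac{-4 + 1 + 3}{5}\right)}\right) = - 58 \left(-8 + \frac{16}{7 \left(-6 - 0\right)}\right) = - 58 \left(-8 + \frac{16}{7 \left(-6 + 0\right)}\right) = - 58 \left(-8 + \frac{16}{7 \left(-6\right)}\right) = - 58 \left(-8 + \frac{16}{7} \left(- \frac{1}{6}\right)\right) = - 58 \left(-8 - \frac{8}{21}\right) = \left(-58\right) \left(- \frac{176}{21}\right) = \frac{10208}{21}$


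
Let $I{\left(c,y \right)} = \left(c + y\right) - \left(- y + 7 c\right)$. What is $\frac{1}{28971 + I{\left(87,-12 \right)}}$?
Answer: $\frac{1}{28425} \approx 3.518 \cdot 10^{-5}$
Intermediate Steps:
$I{\left(c,y \right)} = - 6 c + 2 y$ ($I{\left(c,y \right)} = \left(c + y\right) - \left(- y + 7 c\right) = - 6 c + 2 y$)
$\frac{1}{28971 + I{\left(87,-12 \right)}} = \frac{1}{28971 + \left(\left(-6\right) 87 + 2 \left(-12\right)\right)} = \frac{1}{28971 - 546} = \frac{1}{28425}$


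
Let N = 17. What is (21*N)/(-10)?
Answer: -357/10 ≈ -35.700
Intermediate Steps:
(21*N)/(-10) = (21*17)/(-10) = 357*(-1/10) = -357/10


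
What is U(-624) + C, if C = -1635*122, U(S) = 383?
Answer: -199087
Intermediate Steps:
C = -199470
U(-624) + C = 383 - 199470 = -199087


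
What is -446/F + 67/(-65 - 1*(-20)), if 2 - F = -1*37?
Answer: -7561/585 ≈ -12.925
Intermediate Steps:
F = 39 (F = 2 - (-1)*37 = 2 - 1*(-37) = 2 + 37 = 39)
-446/F + 67/(-65 - 1*(-20)) = -446/39 + 67/(-65 - 1*(-20)) = -446*1/39 + 67/(-65 + 20) = -446/39 + 67/(-45) = -446/39 + 67*(-1/45) = -446/39 - 67/45 = -7561/585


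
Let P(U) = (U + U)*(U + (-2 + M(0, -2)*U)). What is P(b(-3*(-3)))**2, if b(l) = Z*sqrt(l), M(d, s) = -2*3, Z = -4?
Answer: 1937664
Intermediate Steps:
M(d, s) = -6
b(l) = -4*sqrt(l)
P(U) = 2*U*(-2 - 5*U) (P(U) = (U + U)*(U + (-2 - 6*U)) = (2*U)*(-2 - 5*U) = 2*U*(-2 - 5*U))
P(b(-3*(-3)))**2 = (2*(-4*sqrt(-3*(-3)))*(-2 - (-20)*sqrt(-3*(-3))))**2 = (2*(-4*sqrt(9))*(-2 - (-20)*sqrt(9)))**2 = (2*(-4*3)*(-2 - (-20)*3))**2 = (2*(-12)*(-2 - 5*(-12)))**2 = (2*(-12)*(-2 + 60))**2 = (2*(-12)*58)**2 = (-1392)**2 = 1937664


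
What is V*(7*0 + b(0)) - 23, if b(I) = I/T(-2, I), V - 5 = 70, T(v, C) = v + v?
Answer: -23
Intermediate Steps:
T(v, C) = 2*v
V = 75 (V = 5 + 70 = 75)
b(I) = -I/4 (b(I) = I/((2*(-2))) = I/(-4) = I*(-¼) = -I/4)
V*(7*0 + b(0)) - 23 = 75*(7*0 - ¼*0) - 23 = 75*(0 + 0) - 23 = 75*0 - 23 = 0 - 23 = -23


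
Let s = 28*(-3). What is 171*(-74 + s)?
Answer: -27018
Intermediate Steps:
s = -84
171*(-74 + s) = 171*(-74 - 84) = 171*(-158) = -27018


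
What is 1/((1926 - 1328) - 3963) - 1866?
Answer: -6279091/3365 ≈ -1866.0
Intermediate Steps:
1/((1926 - 1328) - 3963) - 1866 = 1/(598 - 3963) - 1866 = 1/(-3365) - 1866 = -1/3365 - 1866 = -6279091/3365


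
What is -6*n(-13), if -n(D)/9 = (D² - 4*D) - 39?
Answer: 9828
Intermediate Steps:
n(D) = 351 - 9*D² + 36*D (n(D) = -9*((D² - 4*D) - 39) = -9*(-39 + D² - 4*D) = 351 - 9*D² + 36*D)
-6*n(-13) = -6*(351 - 9*(-13)² + 36*(-13)) = -6*(351 - 9*169 - 468) = -6*(351 - 1521 - 468) = -6*(-1638) = 9828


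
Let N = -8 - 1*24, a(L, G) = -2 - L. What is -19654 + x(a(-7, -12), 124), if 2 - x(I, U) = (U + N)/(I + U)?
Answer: -2535200/129 ≈ -19653.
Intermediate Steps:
N = -32 (N = -8 - 24 = -32)
x(I, U) = 2 - (-32 + U)/(I + U) (x(I, U) = 2 - (U - 32)/(I + U) = 2 - (-32 + U)/(I + U))
-19654 + x(a(-7, -12), 124) = -19654 + (32 + 124 + 2*(-2 - 1*(-7)))/((-2 - 1*(-7)) + 124) = -19654 + (32 + 124 + 2*(-2 + 7))/((-2 + 7) + 124) = -19654 + (32 + 124 + 2*5)/(5 + 124) = -19654 + (32 + 124 + 10)/129 = -19654 + (1/129)*166 = -19654 + 166/129 = -2535200/129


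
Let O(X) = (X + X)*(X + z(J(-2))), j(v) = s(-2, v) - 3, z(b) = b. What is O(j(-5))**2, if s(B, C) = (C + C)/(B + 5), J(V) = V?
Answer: 902500/81 ≈ 11142.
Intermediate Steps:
s(B, C) = 2*C/(5 + B) (s(B, C) = (2*C)/(5 + B) = 2*C/(5 + B))
j(v) = -3 + 2*v/3 (j(v) = 2*v/(5 - 2) - 3 = 2*v/3 - 3 = -3 + 2*v/3)
O(X) = 2*X*(-2 + X) (O(X) = (X + X)*(X - 2) = (2*X)*(-2 + X) = 2*X*(-2 + X))
O(j(-5))**2 = (2*(-3 + (2/3)*(-5))*(-2 + (-3 + (2/3)*(-5))))**2 = (2*(-3 - 10/3)*(-2 + (-3 - 10/3)))**2 = (2*(-19/3)*(-2 - 19/3))**2 = (2*(-19/3)*(-25/3))**2 = (950/9)**2 = 902500/81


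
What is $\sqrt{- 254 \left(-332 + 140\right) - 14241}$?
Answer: $\sqrt{34527} \approx 185.81$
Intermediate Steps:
$\sqrt{- 254 \left(-332 + 140\right) - 14241} = \sqrt{\left(-254\right) \left(-192\right) - 14241} = \sqrt{48768 - 14241} = \sqrt{34527}$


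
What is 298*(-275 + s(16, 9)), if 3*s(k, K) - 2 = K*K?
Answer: -221116/3 ≈ -73705.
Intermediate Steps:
s(k, K) = ⅔ + K²/3 (s(k, K) = ⅔ + (K*K)/3 = ⅔ + K²/3)
298*(-275 + s(16, 9)) = 298*(-275 + (⅔ + (⅓)*9²)) = 298*(-275 + (⅔ + (⅓)*81)) = 298*(-275 + (⅔ + 27)) = 298*(-275 + 83/3) = 298*(-742/3) = -221116/3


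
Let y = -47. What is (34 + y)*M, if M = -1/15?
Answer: 13/15 ≈ 0.86667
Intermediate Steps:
M = -1/15 (M = -1*1/15 = -1/15 ≈ -0.066667)
(34 + y)*M = (34 - 47)*(-1/15) = -13*(-1/15) = 13/15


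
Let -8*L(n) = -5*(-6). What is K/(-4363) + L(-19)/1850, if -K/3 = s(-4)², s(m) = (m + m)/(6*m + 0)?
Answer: -37787/19371720 ≈ -0.0019506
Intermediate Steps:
L(n) = -15/4 (L(n) = -(-5)*(-6)/8 = -⅛*30 = -15/4)
s(m) = ⅓ (s(m) = (2*m)/((6*m)) = (2*m)*(1/(6*m)) = ⅓)
K = -⅓ (K = -3*(⅓)² = -3*⅑ = -⅓ ≈ -0.33333)
K/(-4363) + L(-19)/1850 = -⅓/(-4363) - 15/4/1850 = -⅓*(-1/4363) - 15/4*1/1850 = 1/13089 - 3/1480 = -37787/19371720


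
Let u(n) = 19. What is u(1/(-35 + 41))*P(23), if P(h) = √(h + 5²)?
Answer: 76*√3 ≈ 131.64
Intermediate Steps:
P(h) = √(25 + h) (P(h) = √(h + 25) = √(25 + h))
u(1/(-35 + 41))*P(23) = 19*√(25 + 23) = 19*√48 = 19*(4*√3) = 76*√3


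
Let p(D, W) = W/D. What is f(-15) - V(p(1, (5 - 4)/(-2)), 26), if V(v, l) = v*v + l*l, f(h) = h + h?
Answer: -2825/4 ≈ -706.25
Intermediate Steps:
f(h) = 2*h
V(v, l) = l**2 + v**2 (V(v, l) = v**2 + l**2 = l**2 + v**2)
f(-15) - V(p(1, (5 - 4)/(-2)), 26) = 2*(-15) - (26**2 + (((5 - 4)/(-2))/1)**2) = -30 - (676 + ((1*(-1/2))*1)**2) = -30 - (676 + (-1/2*1)**2) = -30 - (676 + (-1/2)**2) = -30 - (676 + 1/4) = -30 - 1*2705/4 = -30 - 2705/4 = -2825/4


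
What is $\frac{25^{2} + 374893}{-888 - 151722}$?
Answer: $- \frac{187759}{76305} \approx -2.4606$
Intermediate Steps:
$\frac{25^{2} + 374893}{-888 - 151722} = \frac{625 + 374893}{-152610} = 375518 \left(- \frac{1}{152610}\right) = - \frac{187759}{76305}$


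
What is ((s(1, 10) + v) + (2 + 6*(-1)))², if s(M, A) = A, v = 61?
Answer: 4489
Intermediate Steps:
((s(1, 10) + v) + (2 + 6*(-1)))² = ((10 + 61) + (2 + 6*(-1)))² = (71 + (2 - 6))² = (71 - 4)² = 67² = 4489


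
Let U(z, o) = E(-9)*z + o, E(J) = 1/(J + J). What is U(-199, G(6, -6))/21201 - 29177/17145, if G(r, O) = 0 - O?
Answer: -15266399/8975090 ≈ -1.7010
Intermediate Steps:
E(J) = 1/(2*J)
G(r, O) = -O
U(z, o) = o - z/18 (U(z, o) = ((½)/(-9))*z + o = ((½)*(-⅑))*z + o = -z/18 + o = o - z/18)
U(-199, G(6, -6))/21201 - 29177/17145 = (-1*(-6) - 1/18*(-199))/21201 - 29177/17145 = (6 + 199/18)*(1/21201) - 29177*1/17145 = (307/18)*(1/21201) - 29177/17145 = 307/381618 - 29177/17145 = -15266399/8975090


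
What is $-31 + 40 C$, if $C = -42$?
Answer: $-1711$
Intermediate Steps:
$-31 + 40 C = -31 + 40 \left(-42\right) = -31 - 1680 = -1711$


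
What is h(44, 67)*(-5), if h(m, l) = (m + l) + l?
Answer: -890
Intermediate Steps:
h(m, l) = m + 2*l (h(m, l) = (l + m) + l = m + 2*l)
h(44, 67)*(-5) = (44 + 2*67)*(-5) = (44 + 134)*(-5) = 178*(-5) = -890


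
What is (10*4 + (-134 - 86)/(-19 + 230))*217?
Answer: 1783740/211 ≈ 8453.8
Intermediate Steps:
(10*4 + (-134 - 86)/(-19 + 230))*217 = (40 - 220/211)*217 = (8220/211)*217 = 1783740/211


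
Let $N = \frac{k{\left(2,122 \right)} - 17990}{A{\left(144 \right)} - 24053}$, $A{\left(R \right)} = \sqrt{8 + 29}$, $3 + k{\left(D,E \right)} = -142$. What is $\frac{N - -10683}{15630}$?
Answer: $\frac{686783485159}{1004742894040} + \frac{403 \sqrt{37}}{200948578808} \approx 0.68354$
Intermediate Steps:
$k{\left(D,E \right)} = -145$ ($k{\left(D,E \right)} = -3 - 142 = -145$)
$A{\left(R \right)} = \sqrt{37}$
$N = - \frac{18135}{-24053 + \sqrt{37}}$ ($N = \frac{-145 - 17990}{\sqrt{37} - 24053} = - \frac{18135}{-24053 + \sqrt{37}} \approx 0.75415$)
$\frac{N - -10683}{15630} = \frac{\left(\frac{145400385}{192848924} + \frac{6045 \sqrt{37}}{192848924}\right) - -10683}{15630} = \left(\left(\frac{145400385}{192848924} + \frac{6045 \sqrt{37}}{192848924}\right) + 10683\right) \frac{1}{15630} = \left(\frac{2060350455477}{192848924} + \frac{6045 \sqrt{37}}{192848924}\right) \frac{1}{15630} = \frac{686783485159}{1004742894040} + \frac{403 \sqrt{37}}{200948578808}$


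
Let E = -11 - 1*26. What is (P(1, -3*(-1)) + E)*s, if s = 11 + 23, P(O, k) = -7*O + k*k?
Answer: -1190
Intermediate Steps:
P(O, k) = k² - 7*O (P(O, k) = -7*O + k² = k² - 7*O)
s = 34
E = -37 (E = -11 - 26 = -37)
(P(1, -3*(-1)) + E)*s = (((-3*(-1))² - 7*1) - 37)*34 = ((3² - 7) - 37)*34 = ((9 - 7) - 37)*34 = (2 - 37)*34 = -35*34 = -1190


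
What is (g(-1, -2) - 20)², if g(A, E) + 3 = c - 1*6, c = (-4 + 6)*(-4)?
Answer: 1369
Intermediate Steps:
c = -8 (c = 2*(-4) = -8)
g(A, E) = -17 (g(A, E) = -3 + (-8 - 1*6) = -3 + (-8 - 6) = -3 - 14 = -17)
(g(-1, -2) - 20)² = (-17 - 20)² = (-37)² = 1369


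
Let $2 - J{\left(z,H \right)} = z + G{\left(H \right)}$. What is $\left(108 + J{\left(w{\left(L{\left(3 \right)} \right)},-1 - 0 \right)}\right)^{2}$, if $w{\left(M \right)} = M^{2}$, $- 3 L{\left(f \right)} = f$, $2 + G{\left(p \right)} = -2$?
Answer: $12769$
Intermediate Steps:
$G{\left(p \right)} = -4$ ($G{\left(p \right)} = -2 - 2 = -4$)
$L{\left(f \right)} = - \frac{f}{3}$
$J{\left(z,H \right)} = 6 - z$ ($J{\left(z,H \right)} = 2 - \left(z - 4\right) = 2 - \left(-4 + z\right) = 6 - z$)
$\left(108 + J{\left(w{\left(L{\left(3 \right)} \right)},-1 - 0 \right)}\right)^{2} = \left(108 + \left(6 - \left(\left(- \frac{1}{3}\right) 3\right)^{2}\right)\right)^{2} = \left(108 + \left(6 - \left(-1\right)^{2}\right)\right)^{2} = \left(108 + \left(6 - 1\right)\right)^{2} = \left(108 + 5\right)^{2} = 113^{2} = 12769$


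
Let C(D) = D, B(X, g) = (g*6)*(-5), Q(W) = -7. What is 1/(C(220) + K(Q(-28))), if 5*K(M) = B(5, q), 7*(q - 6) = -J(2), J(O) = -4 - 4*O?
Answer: 7/1216 ≈ 0.0057566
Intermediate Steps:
q = 54/7 (q = 6 + (-(-4 - 4*2))/7 = 6 + (-(-4 - 8))/7 = 6 + (-1*(-12))/7 = 6 + (1/7)*12 = 6 + 12/7 = 54/7 ≈ 7.7143)
B(X, g) = -30*g (B(X, g) = (6*g)*(-5) = -30*g)
K(M) = -324/7 (K(M) = (-30*54/7)/5 = (1/5)*(-1620/7) = -324/7)
1/(C(220) + K(Q(-28))) = 1/(220 - 324/7) = 1/(1216/7) = 7/1216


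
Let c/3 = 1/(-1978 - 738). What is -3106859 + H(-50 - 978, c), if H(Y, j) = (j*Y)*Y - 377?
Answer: -2110605832/679 ≈ -3.1084e+6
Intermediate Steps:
c = -3/2716 (c = 3/(-1978 - 738) = 3/(-2716) = 3*(-1/2716) = -3/2716 ≈ -0.0011046)
H(Y, j) = -377 + j*Y**2 (H(Y, j) = (Y*j)*Y - 377 = j*Y**2 - 377 = -377 + j*Y**2)
-3106859 + H(-50 - 978, c) = -3106859 + (-377 - 3*(-50 - 978)**2/2716) = -3106859 + (-377 - 3/2716*(-1028)**2) = -3106859 + (-377 - 3/2716*1056784) = -3106859 + (-377 - 792588/679) = -3106859 - 1048571/679 = -2110605832/679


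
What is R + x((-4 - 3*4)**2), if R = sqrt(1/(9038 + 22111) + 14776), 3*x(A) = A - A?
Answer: 5*sqrt(63718065605)/10383 ≈ 121.56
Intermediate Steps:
x(A) = 0 (x(A) = (A - A)/3 = (1/3)*0 = 0)
R = 5*sqrt(63718065605)/10383 (R = sqrt(1/31149 + 14776) = sqrt(460257625/31149) = 5*sqrt(63718065605)/10383 ≈ 121.56)
R + x((-4 - 3*4)**2) = 5*sqrt(63718065605)/10383 + 0 = 5*sqrt(63718065605)/10383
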